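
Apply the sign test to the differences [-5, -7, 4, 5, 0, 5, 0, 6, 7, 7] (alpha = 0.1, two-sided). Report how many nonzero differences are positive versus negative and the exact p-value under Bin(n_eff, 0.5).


Step 1: Discard zero differences. Original n = 10; n_eff = number of nonzero differences = 8.
Nonzero differences (with sign): -5, -7, +4, +5, +5, +6, +7, +7
Step 2: Count signs: positive = 6, negative = 2.
Step 3: Under H0: P(positive) = 0.5, so the number of positives S ~ Bin(8, 0.5).
Step 4: Two-sided exact p-value = sum of Bin(8,0.5) probabilities at or below the observed probability = 0.289062.
Step 5: alpha = 0.1. fail to reject H0.

n_eff = 8, pos = 6, neg = 2, p = 0.289062, fail to reject H0.


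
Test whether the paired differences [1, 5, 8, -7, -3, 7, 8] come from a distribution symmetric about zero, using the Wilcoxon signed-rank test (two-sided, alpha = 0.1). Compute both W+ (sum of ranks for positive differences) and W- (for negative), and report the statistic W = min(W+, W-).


Step 1: Drop any zero differences (none here) and take |d_i|.
|d| = [1, 5, 8, 7, 3, 7, 8]
Step 2: Midrank |d_i| (ties get averaged ranks).
ranks: |1|->1, |5|->3, |8|->6.5, |7|->4.5, |3|->2, |7|->4.5, |8|->6.5
Step 3: Attach original signs; sum ranks with positive sign and with negative sign.
W+ = 1 + 3 + 6.5 + 4.5 + 6.5 = 21.5
W- = 4.5 + 2 = 6.5
(Check: W+ + W- = 28 should equal n(n+1)/2 = 28.)
Step 4: Test statistic W = min(W+, W-) = 6.5.
Step 5: Ties in |d|, so use the tie-corrected normal approximation.
        E[W] = n(n+1)/4 = 7*8/4 = 14.
        Tie groups: |d|=7 (t=2), |d|=8 (t=2); sum(t^3 - t) = 12.
        Var[W] = n(n+1)(2n+1)/24 - sum(t^3-t)/48 = 840/24 - 12/48 = 34.75.
        z = (W - E[W]) / sqrt(Var[W]) = (6.5 - 14) / 5.8949 = -1.2723.
        Two-sided p = 2*Phi(z) = 0.203272.
Step 6: alpha = 0.1. fail to reject H0.

W+ = 21.5, W- = 6.5, W = min = 6.5, p = 0.203272, fail to reject H0.


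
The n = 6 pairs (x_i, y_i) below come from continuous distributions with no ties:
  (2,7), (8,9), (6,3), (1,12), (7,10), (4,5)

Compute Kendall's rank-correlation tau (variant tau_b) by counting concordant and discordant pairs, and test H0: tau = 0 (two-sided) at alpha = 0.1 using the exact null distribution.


Step 1: Enumerate the 15 unordered pairs (i,j) with i<j and classify each by sign(x_j-x_i) * sign(y_j-y_i).
  (1,2):dx=+6,dy=+2->C; (1,3):dx=+4,dy=-4->D; (1,4):dx=-1,dy=+5->D; (1,5):dx=+5,dy=+3->C
  (1,6):dx=+2,dy=-2->D; (2,3):dx=-2,dy=-6->C; (2,4):dx=-7,dy=+3->D; (2,5):dx=-1,dy=+1->D
  (2,6):dx=-4,dy=-4->C; (3,4):dx=-5,dy=+9->D; (3,5):dx=+1,dy=+7->C; (3,6):dx=-2,dy=+2->D
  (4,5):dx=+6,dy=-2->D; (4,6):dx=+3,dy=-7->D; (5,6):dx=-3,dy=-5->C
Step 2: C = 6, D = 9, total pairs = 15.
Step 3: tau = (C - D)/(n(n-1)/2) = (6 - 9)/15 = -0.200000.
Step 4: Exact two-sided p-value (enumerate n! = 720 permutations of y under H0): p = 0.719444.
Step 5: alpha = 0.1. fail to reject H0.

tau_b = -0.2000 (C=6, D=9), p = 0.719444, fail to reject H0.


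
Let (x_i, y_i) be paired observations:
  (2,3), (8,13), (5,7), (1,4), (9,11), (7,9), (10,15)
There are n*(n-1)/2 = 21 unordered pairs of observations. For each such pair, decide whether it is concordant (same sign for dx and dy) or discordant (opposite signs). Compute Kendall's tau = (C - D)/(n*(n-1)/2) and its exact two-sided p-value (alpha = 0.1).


Step 1: Enumerate the 21 unordered pairs (i,j) with i<j and classify each by sign(x_j-x_i) * sign(y_j-y_i).
  (1,2):dx=+6,dy=+10->C; (1,3):dx=+3,dy=+4->C; (1,4):dx=-1,dy=+1->D; (1,5):dx=+7,dy=+8->C
  (1,6):dx=+5,dy=+6->C; (1,7):dx=+8,dy=+12->C; (2,3):dx=-3,dy=-6->C; (2,4):dx=-7,dy=-9->C
  (2,5):dx=+1,dy=-2->D; (2,6):dx=-1,dy=-4->C; (2,7):dx=+2,dy=+2->C; (3,4):dx=-4,dy=-3->C
  (3,5):dx=+4,dy=+4->C; (3,6):dx=+2,dy=+2->C; (3,7):dx=+5,dy=+8->C; (4,5):dx=+8,dy=+7->C
  (4,6):dx=+6,dy=+5->C; (4,7):dx=+9,dy=+11->C; (5,6):dx=-2,dy=-2->C; (5,7):dx=+1,dy=+4->C
  (6,7):dx=+3,dy=+6->C
Step 2: C = 19, D = 2, total pairs = 21.
Step 3: tau = (C - D)/(n(n-1)/2) = (19 - 2)/21 = 0.809524.
Step 4: Exact two-sided p-value (enumerate n! = 5040 permutations of y under H0): p = 0.010714.
Step 5: alpha = 0.1. reject H0.

tau_b = 0.8095 (C=19, D=2), p = 0.010714, reject H0.


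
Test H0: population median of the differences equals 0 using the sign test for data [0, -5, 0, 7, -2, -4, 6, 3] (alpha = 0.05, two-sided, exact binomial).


Step 1: Discard zero differences. Original n = 8; n_eff = number of nonzero differences = 6.
Nonzero differences (with sign): -5, +7, -2, -4, +6, +3
Step 2: Count signs: positive = 3, negative = 3.
Step 3: Under H0: P(positive) = 0.5, so the number of positives S ~ Bin(6, 0.5).
Step 4: Two-sided exact p-value = sum of Bin(6,0.5) probabilities at or below the observed probability = 1.000000.
Step 5: alpha = 0.05. fail to reject H0.

n_eff = 6, pos = 3, neg = 3, p = 1.000000, fail to reject H0.


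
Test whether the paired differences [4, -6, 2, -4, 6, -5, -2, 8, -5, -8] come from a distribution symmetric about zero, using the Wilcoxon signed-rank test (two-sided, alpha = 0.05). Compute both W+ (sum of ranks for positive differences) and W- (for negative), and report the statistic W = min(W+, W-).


Step 1: Drop any zero differences (none here) and take |d_i|.
|d| = [4, 6, 2, 4, 6, 5, 2, 8, 5, 8]
Step 2: Midrank |d_i| (ties get averaged ranks).
ranks: |4|->3.5, |6|->7.5, |2|->1.5, |4|->3.5, |6|->7.5, |5|->5.5, |2|->1.5, |8|->9.5, |5|->5.5, |8|->9.5
Step 3: Attach original signs; sum ranks with positive sign and with negative sign.
W+ = 3.5 + 1.5 + 7.5 + 9.5 = 22
W- = 7.5 + 3.5 + 5.5 + 1.5 + 5.5 + 9.5 = 33
(Check: W+ + W- = 55 should equal n(n+1)/2 = 55.)
Step 4: Test statistic W = min(W+, W-) = 22.
Step 5: Ties in |d|, so use the tie-corrected normal approximation.
        E[W] = n(n+1)/4 = 10*11/4 = 27.5.
        Tie groups: |d|=2 (t=2), |d|=4 (t=2), |d|=5 (t=2), |d|=6 (t=2), |d|=8 (t=2); sum(t^3 - t) = 30.
        Var[W] = n(n+1)(2n+1)/24 - sum(t^3-t)/48 = 2310/24 - 30/48 = 95.625.
        z = (W - E[W]) / sqrt(Var[W]) = (22 - 27.5) / 9.7788 = -0.5624.
        Two-sided p = 2*Phi(z) = 0.573816.
Step 6: alpha = 0.05. fail to reject H0.

W+ = 22, W- = 33, W = min = 22, p = 0.573816, fail to reject H0.


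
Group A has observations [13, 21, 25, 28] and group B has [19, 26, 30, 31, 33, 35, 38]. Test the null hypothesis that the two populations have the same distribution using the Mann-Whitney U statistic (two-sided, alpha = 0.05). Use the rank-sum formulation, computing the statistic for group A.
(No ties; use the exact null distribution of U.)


Step 1: Combine and sort all 11 observations; assign midranks.
sorted (value, group): (13,X), (19,Y), (21,X), (25,X), (26,Y), (28,X), (30,Y), (31,Y), (33,Y), (35,Y), (38,Y)
ranks: 13->1, 19->2, 21->3, 25->4, 26->5, 28->6, 30->7, 31->8, 33->9, 35->10, 38->11
Step 2: Rank sum for X: R1 = 1 + 3 + 4 + 6 = 14.
Step 3: U_X = R1 - n1(n1+1)/2 = 14 - 4*5/2 = 14 - 10 = 4.
       U_Y = n1*n2 - U_X = 28 - 4 = 24.
Step 4: No ties, so the exact null distribution of U (based on enumerating the C(11,4) = 330 equally likely rank assignments) gives the two-sided p-value.
Step 5: p-value = 0.072727; compare to alpha = 0.05. fail to reject H0.

U_X = 4, p = 0.072727, fail to reject H0 at alpha = 0.05.


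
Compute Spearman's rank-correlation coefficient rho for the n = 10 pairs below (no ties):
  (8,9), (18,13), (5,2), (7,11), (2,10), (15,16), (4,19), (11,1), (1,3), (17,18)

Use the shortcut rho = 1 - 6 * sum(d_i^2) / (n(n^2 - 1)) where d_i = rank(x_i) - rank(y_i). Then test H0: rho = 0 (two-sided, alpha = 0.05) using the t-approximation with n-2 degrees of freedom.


Step 1: Rank x and y separately (midranks; no ties here).
rank(x): 8->6, 18->10, 5->4, 7->5, 2->2, 15->8, 4->3, 11->7, 1->1, 17->9
rank(y): 9->4, 13->7, 2->2, 11->6, 10->5, 16->8, 19->10, 1->1, 3->3, 18->9
Step 2: d_i = R_x(i) - R_y(i); compute d_i^2.
  (6-4)^2=4, (10-7)^2=9, (4-2)^2=4, (5-6)^2=1, (2-5)^2=9, (8-8)^2=0, (3-10)^2=49, (7-1)^2=36, (1-3)^2=4, (9-9)^2=0
sum(d^2) = 116.
Step 3: rho = 1 - 6*116 / (10*(10^2 - 1)) = 1 - 696/990 = 0.296970.
Step 4: Under H0, t = rho * sqrt((n-2)/(1-rho^2)) = 0.8796 ~ t(8).
Step 5: Two-sided p-value from the t-distribution with 8 df = 0.404702.
Step 6: alpha = 0.05. fail to reject H0.

rho = 0.2970, p = 0.404702, fail to reject H0 at alpha = 0.05.


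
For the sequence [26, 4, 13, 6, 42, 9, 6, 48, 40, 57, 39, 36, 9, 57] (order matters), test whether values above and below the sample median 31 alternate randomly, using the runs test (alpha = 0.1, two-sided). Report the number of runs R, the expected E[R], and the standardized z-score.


Step 1: Compute median = 31; label A = above, B = below.
Labels in order: BBBBABBAAAAABA  (n_A = 7, n_B = 7)
Step 2: Count runs R = 6.
Step 3: Under H0 (random ordering), E[R] = 2*n_A*n_B/(n_A+n_B) + 1 = 2*7*7/14 + 1 = 8.0000.
        Var[R] = 2*n_A*n_B*(2*n_A*n_B - n_A - n_B) / ((n_A+n_B)^2 * (n_A+n_B-1)) = 8232/2548 = 3.2308.
        SD[R] = 1.7974.
Step 4: Continuity-corrected z = (R + 0.5 - E[R]) / SD[R] = (6 + 0.5 - 8.0000) / 1.7974 = -0.8345.
Step 5: Two-sided p-value via normal approximation = 2*(1 - Phi(|z|)) = 0.403986.
Step 6: alpha = 0.1. fail to reject H0.

R = 6, z = -0.8345, p = 0.403986, fail to reject H0.


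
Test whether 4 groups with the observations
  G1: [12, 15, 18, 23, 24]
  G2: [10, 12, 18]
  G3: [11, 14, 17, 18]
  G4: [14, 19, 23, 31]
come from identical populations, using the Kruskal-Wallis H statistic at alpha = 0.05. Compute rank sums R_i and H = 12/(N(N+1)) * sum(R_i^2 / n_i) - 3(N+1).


Step 1: Combine all N = 16 observations and assign midranks.
sorted (value, group, rank): (10,G2,1), (11,G3,2), (12,G1,3.5), (12,G2,3.5), (14,G3,5.5), (14,G4,5.5), (15,G1,7), (17,G3,8), (18,G1,10), (18,G2,10), (18,G3,10), (19,G4,12), (23,G1,13.5), (23,G4,13.5), (24,G1,15), (31,G4,16)
Step 2: Sum ranks within each group.
R_1 = 49 (n_1 = 5)
R_2 = 14.5 (n_2 = 3)
R_3 = 25.5 (n_3 = 4)
R_4 = 47 (n_4 = 4)
Step 3: H = 12/(N(N+1)) * sum(R_i^2/n_i) - 3(N+1)
     = 12/(16*17) * (49^2/5 + 14.5^2/3 + 25.5^2/4 + 47^2/4) - 3*17
     = 0.044118 * 1265.1 - 51
     = 4.813051.
Step 4: Ties present; correction factor C = 1 - 42/(16^3 - 16) = 0.989706. Corrected H = 4.813051 / 0.989706 = 4.863113.
Step 5: Under H0, H ~ chi^2(3); p-value = 0.182100.
Step 6: alpha = 0.05. fail to reject H0.

H = 4.8631, df = 3, p = 0.182100, fail to reject H0.


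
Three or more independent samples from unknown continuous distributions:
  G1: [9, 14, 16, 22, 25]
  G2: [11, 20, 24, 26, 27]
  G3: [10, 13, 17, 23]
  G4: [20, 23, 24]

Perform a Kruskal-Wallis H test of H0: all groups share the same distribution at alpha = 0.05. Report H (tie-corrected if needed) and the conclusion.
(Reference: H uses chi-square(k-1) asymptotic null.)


Step 1: Combine all N = 17 observations and assign midranks.
sorted (value, group, rank): (9,G1,1), (10,G3,2), (11,G2,3), (13,G3,4), (14,G1,5), (16,G1,6), (17,G3,7), (20,G2,8.5), (20,G4,8.5), (22,G1,10), (23,G3,11.5), (23,G4,11.5), (24,G2,13.5), (24,G4,13.5), (25,G1,15), (26,G2,16), (27,G2,17)
Step 2: Sum ranks within each group.
R_1 = 37 (n_1 = 5)
R_2 = 58 (n_2 = 5)
R_3 = 24.5 (n_3 = 4)
R_4 = 33.5 (n_4 = 3)
Step 3: H = 12/(N(N+1)) * sum(R_i^2/n_i) - 3(N+1)
     = 12/(17*18) * (37^2/5 + 58^2/5 + 24.5^2/4 + 33.5^2/3) - 3*18
     = 0.039216 * 1470.75 - 54
     = 3.676307.
Step 4: Ties present; correction factor C = 1 - 18/(17^3 - 17) = 0.996324. Corrected H = 3.676307 / 0.996324 = 3.689873.
Step 5: Under H0, H ~ chi^2(3); p-value = 0.296958.
Step 6: alpha = 0.05. fail to reject H0.

H = 3.6899, df = 3, p = 0.296958, fail to reject H0.


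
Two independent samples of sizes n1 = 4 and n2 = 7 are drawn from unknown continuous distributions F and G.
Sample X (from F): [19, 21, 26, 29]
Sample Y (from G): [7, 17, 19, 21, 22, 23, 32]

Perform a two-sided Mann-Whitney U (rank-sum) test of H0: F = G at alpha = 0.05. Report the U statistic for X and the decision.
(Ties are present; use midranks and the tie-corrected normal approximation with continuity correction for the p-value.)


Step 1: Combine and sort all 11 observations; assign midranks.
sorted (value, group): (7,Y), (17,Y), (19,X), (19,Y), (21,X), (21,Y), (22,Y), (23,Y), (26,X), (29,X), (32,Y)
ranks: 7->1, 17->2, 19->3.5, 19->3.5, 21->5.5, 21->5.5, 22->7, 23->8, 26->9, 29->10, 32->11
Step 2: Rank sum for X: R1 = 3.5 + 5.5 + 9 + 10 = 28.
Step 3: U_X = R1 - n1(n1+1)/2 = 28 - 4*5/2 = 28 - 10 = 18.
       U_Y = n1*n2 - U_X = 28 - 18 = 10.
Step 4: Ties are present, so use the tie-corrected normal approximation (with continuity correction) for the p-value.
Step 5: p-value = 0.506393; compare to alpha = 0.05. fail to reject H0.

U_X = 18, p = 0.506393, fail to reject H0 at alpha = 0.05.


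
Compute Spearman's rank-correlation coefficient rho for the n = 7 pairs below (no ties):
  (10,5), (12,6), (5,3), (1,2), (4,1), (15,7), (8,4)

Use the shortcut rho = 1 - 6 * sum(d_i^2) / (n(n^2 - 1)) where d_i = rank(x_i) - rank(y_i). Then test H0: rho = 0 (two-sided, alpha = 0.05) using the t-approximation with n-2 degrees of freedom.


Step 1: Rank x and y separately (midranks; no ties here).
rank(x): 10->5, 12->6, 5->3, 1->1, 4->2, 15->7, 8->4
rank(y): 5->5, 6->6, 3->3, 2->2, 1->1, 7->7, 4->4
Step 2: d_i = R_x(i) - R_y(i); compute d_i^2.
  (5-5)^2=0, (6-6)^2=0, (3-3)^2=0, (1-2)^2=1, (2-1)^2=1, (7-7)^2=0, (4-4)^2=0
sum(d^2) = 2.
Step 3: rho = 1 - 6*2 / (7*(7^2 - 1)) = 1 - 12/336 = 0.964286.
Step 4: Under H0, t = rho * sqrt((n-2)/(1-rho^2)) = 8.1408 ~ t(5).
Step 5: Two-sided p-value from the t-distribution with 5 df = 0.000454.
Step 6: alpha = 0.05. reject H0.

rho = 0.9643, p = 0.000454, reject H0 at alpha = 0.05.


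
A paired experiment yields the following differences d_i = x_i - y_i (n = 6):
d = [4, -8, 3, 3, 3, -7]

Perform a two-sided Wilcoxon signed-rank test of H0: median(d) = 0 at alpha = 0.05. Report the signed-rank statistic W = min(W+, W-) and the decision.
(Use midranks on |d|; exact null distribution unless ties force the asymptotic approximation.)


Step 1: Drop any zero differences (none here) and take |d_i|.
|d| = [4, 8, 3, 3, 3, 7]
Step 2: Midrank |d_i| (ties get averaged ranks).
ranks: |4|->4, |8|->6, |3|->2, |3|->2, |3|->2, |7|->5
Step 3: Attach original signs; sum ranks with positive sign and with negative sign.
W+ = 4 + 2 + 2 + 2 = 10
W- = 6 + 5 = 11
(Check: W+ + W- = 21 should equal n(n+1)/2 = 21.)
Step 4: Test statistic W = min(W+, W-) = 10.
Step 5: Ties in |d|, so use the tie-corrected normal approximation.
        E[W] = n(n+1)/4 = 6*7/4 = 10.5.
        Tie groups: |d|=3 (t=3); sum(t^3 - t) = 24.
        Var[W] = n(n+1)(2n+1)/24 - sum(t^3-t)/48 = 546/24 - 24/48 = 22.25.
        z = (W - E[W]) / sqrt(Var[W]) = (10 - 10.5) / 4.7170 = -0.1060.
        Two-sided p = 2*Phi(z) = 0.915583.
Step 6: alpha = 0.05. fail to reject H0.

W+ = 10, W- = 11, W = min = 10, p = 0.915583, fail to reject H0.


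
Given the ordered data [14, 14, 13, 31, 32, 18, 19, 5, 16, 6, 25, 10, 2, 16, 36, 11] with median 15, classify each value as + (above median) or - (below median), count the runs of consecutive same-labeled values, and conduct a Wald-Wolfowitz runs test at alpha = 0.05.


Step 1: Compute median = 15; label A = above, B = below.
Labels in order: BBBAAAABABABBAAB  (n_A = 8, n_B = 8)
Step 2: Count runs R = 9.
Step 3: Under H0 (random ordering), E[R] = 2*n_A*n_B/(n_A+n_B) + 1 = 2*8*8/16 + 1 = 9.0000.
        Var[R] = 2*n_A*n_B*(2*n_A*n_B - n_A - n_B) / ((n_A+n_B)^2 * (n_A+n_B-1)) = 14336/3840 = 3.7333.
        SD[R] = 1.9322.
Step 4: R = E[R], so z = 0 with no continuity correction.
Step 5: Two-sided p-value via normal approximation = 2*(1 - Phi(|z|)) = 1.000000.
Step 6: alpha = 0.05. fail to reject H0.

R = 9, z = 0.0000, p = 1.000000, fail to reject H0.


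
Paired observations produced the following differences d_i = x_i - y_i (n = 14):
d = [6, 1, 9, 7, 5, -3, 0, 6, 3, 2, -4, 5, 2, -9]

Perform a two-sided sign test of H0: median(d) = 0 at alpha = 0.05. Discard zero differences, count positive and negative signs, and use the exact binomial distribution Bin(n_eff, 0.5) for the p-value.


Step 1: Discard zero differences. Original n = 14; n_eff = number of nonzero differences = 13.
Nonzero differences (with sign): +6, +1, +9, +7, +5, -3, +6, +3, +2, -4, +5, +2, -9
Step 2: Count signs: positive = 10, negative = 3.
Step 3: Under H0: P(positive) = 0.5, so the number of positives S ~ Bin(13, 0.5).
Step 4: Two-sided exact p-value = sum of Bin(13,0.5) probabilities at or below the observed probability = 0.092285.
Step 5: alpha = 0.05. fail to reject H0.

n_eff = 13, pos = 10, neg = 3, p = 0.092285, fail to reject H0.


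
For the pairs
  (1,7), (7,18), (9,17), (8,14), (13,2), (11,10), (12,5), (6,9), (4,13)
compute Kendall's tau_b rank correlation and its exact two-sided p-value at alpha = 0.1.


Step 1: Enumerate the 36 unordered pairs (i,j) with i<j and classify each by sign(x_j-x_i) * sign(y_j-y_i).
  (1,2):dx=+6,dy=+11->C; (1,3):dx=+8,dy=+10->C; (1,4):dx=+7,dy=+7->C; (1,5):dx=+12,dy=-5->D
  (1,6):dx=+10,dy=+3->C; (1,7):dx=+11,dy=-2->D; (1,8):dx=+5,dy=+2->C; (1,9):dx=+3,dy=+6->C
  (2,3):dx=+2,dy=-1->D; (2,4):dx=+1,dy=-4->D; (2,5):dx=+6,dy=-16->D; (2,6):dx=+4,dy=-8->D
  (2,7):dx=+5,dy=-13->D; (2,8):dx=-1,dy=-9->C; (2,9):dx=-3,dy=-5->C; (3,4):dx=-1,dy=-3->C
  (3,5):dx=+4,dy=-15->D; (3,6):dx=+2,dy=-7->D; (3,7):dx=+3,dy=-12->D; (3,8):dx=-3,dy=-8->C
  (3,9):dx=-5,dy=-4->C; (4,5):dx=+5,dy=-12->D; (4,6):dx=+3,dy=-4->D; (4,7):dx=+4,dy=-9->D
  (4,8):dx=-2,dy=-5->C; (4,9):dx=-4,dy=-1->C; (5,6):dx=-2,dy=+8->D; (5,7):dx=-1,dy=+3->D
  (5,8):dx=-7,dy=+7->D; (5,9):dx=-9,dy=+11->D; (6,7):dx=+1,dy=-5->D; (6,8):dx=-5,dy=-1->C
  (6,9):dx=-7,dy=+3->D; (7,8):dx=-6,dy=+4->D; (7,9):dx=-8,dy=+8->D; (8,9):dx=-2,dy=+4->D
Step 2: C = 14, D = 22, total pairs = 36.
Step 3: tau = (C - D)/(n(n-1)/2) = (14 - 22)/36 = -0.222222.
Step 4: Exact two-sided p-value (enumerate n! = 362880 permutations of y under H0): p = 0.476709.
Step 5: alpha = 0.1. fail to reject H0.

tau_b = -0.2222 (C=14, D=22), p = 0.476709, fail to reject H0.


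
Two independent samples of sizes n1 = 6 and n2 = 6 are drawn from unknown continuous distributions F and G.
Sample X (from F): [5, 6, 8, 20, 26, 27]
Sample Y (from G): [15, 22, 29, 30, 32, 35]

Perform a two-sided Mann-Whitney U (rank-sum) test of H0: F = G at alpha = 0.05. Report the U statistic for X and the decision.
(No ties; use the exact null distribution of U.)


Step 1: Combine and sort all 12 observations; assign midranks.
sorted (value, group): (5,X), (6,X), (8,X), (15,Y), (20,X), (22,Y), (26,X), (27,X), (29,Y), (30,Y), (32,Y), (35,Y)
ranks: 5->1, 6->2, 8->3, 15->4, 20->5, 22->6, 26->7, 27->8, 29->9, 30->10, 32->11, 35->12
Step 2: Rank sum for X: R1 = 1 + 2 + 3 + 5 + 7 + 8 = 26.
Step 3: U_X = R1 - n1(n1+1)/2 = 26 - 6*7/2 = 26 - 21 = 5.
       U_Y = n1*n2 - U_X = 36 - 5 = 31.
Step 4: No ties, so the exact null distribution of U (based on enumerating the C(12,6) = 924 equally likely rank assignments) gives the two-sided p-value.
Step 5: p-value = 0.041126; compare to alpha = 0.05. reject H0.

U_X = 5, p = 0.041126, reject H0 at alpha = 0.05.


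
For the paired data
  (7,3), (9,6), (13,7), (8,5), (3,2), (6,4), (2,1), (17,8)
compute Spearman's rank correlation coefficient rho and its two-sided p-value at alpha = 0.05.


Step 1: Rank x and y separately (midranks; no ties here).
rank(x): 7->4, 9->6, 13->7, 8->5, 3->2, 6->3, 2->1, 17->8
rank(y): 3->3, 6->6, 7->7, 5->5, 2->2, 4->4, 1->1, 8->8
Step 2: d_i = R_x(i) - R_y(i); compute d_i^2.
  (4-3)^2=1, (6-6)^2=0, (7-7)^2=0, (5-5)^2=0, (2-2)^2=0, (3-4)^2=1, (1-1)^2=0, (8-8)^2=0
sum(d^2) = 2.
Step 3: rho = 1 - 6*2 / (8*(8^2 - 1)) = 1 - 12/504 = 0.976190.
Step 4: Under H0, t = rho * sqrt((n-2)/(1-rho^2)) = 11.0235 ~ t(6).
Step 5: Two-sided p-value from the t-distribution with 6 df = 0.000033.
Step 6: alpha = 0.05. reject H0.

rho = 0.9762, p = 0.000033, reject H0 at alpha = 0.05.


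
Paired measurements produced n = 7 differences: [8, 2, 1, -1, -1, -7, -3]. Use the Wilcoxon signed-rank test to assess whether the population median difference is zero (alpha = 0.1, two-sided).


Step 1: Drop any zero differences (none here) and take |d_i|.
|d| = [8, 2, 1, 1, 1, 7, 3]
Step 2: Midrank |d_i| (ties get averaged ranks).
ranks: |8|->7, |2|->4, |1|->2, |1|->2, |1|->2, |7|->6, |3|->5
Step 3: Attach original signs; sum ranks with positive sign and with negative sign.
W+ = 7 + 4 + 2 = 13
W- = 2 + 2 + 6 + 5 = 15
(Check: W+ + W- = 28 should equal n(n+1)/2 = 28.)
Step 4: Test statistic W = min(W+, W-) = 13.
Step 5: Ties in |d|, so use the tie-corrected normal approximation.
        E[W] = n(n+1)/4 = 7*8/4 = 14.
        Tie groups: |d|=1 (t=3); sum(t^3 - t) = 24.
        Var[W] = n(n+1)(2n+1)/24 - sum(t^3-t)/48 = 840/24 - 24/48 = 34.5.
        z = (W - E[W]) / sqrt(Var[W]) = (13 - 14) / 5.8737 = -0.1703.
        Two-sided p = 2*Phi(z) = 0.864813.
Step 6: alpha = 0.1. fail to reject H0.

W+ = 13, W- = 15, W = min = 13, p = 0.864813, fail to reject H0.


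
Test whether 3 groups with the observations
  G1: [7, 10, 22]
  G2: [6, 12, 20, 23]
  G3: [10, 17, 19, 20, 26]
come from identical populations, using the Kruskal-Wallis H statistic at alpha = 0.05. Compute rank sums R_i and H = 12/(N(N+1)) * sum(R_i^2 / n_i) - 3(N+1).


Step 1: Combine all N = 12 observations and assign midranks.
sorted (value, group, rank): (6,G2,1), (7,G1,2), (10,G1,3.5), (10,G3,3.5), (12,G2,5), (17,G3,6), (19,G3,7), (20,G2,8.5), (20,G3,8.5), (22,G1,10), (23,G2,11), (26,G3,12)
Step 2: Sum ranks within each group.
R_1 = 15.5 (n_1 = 3)
R_2 = 25.5 (n_2 = 4)
R_3 = 37 (n_3 = 5)
Step 3: H = 12/(N(N+1)) * sum(R_i^2/n_i) - 3(N+1)
     = 12/(12*13) * (15.5^2/3 + 25.5^2/4 + 37^2/5) - 3*13
     = 0.076923 * 516.446 - 39
     = 0.726603.
Step 4: Ties present; correction factor C = 1 - 12/(12^3 - 12) = 0.993007. Corrected H = 0.726603 / 0.993007 = 0.731719.
Step 5: Under H0, H ~ chi^2(2); p-value = 0.693600.
Step 6: alpha = 0.05. fail to reject H0.

H = 0.7317, df = 2, p = 0.693600, fail to reject H0.


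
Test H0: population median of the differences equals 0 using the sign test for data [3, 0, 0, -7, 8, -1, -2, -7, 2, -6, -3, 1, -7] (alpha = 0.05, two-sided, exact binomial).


Step 1: Discard zero differences. Original n = 13; n_eff = number of nonzero differences = 11.
Nonzero differences (with sign): +3, -7, +8, -1, -2, -7, +2, -6, -3, +1, -7
Step 2: Count signs: positive = 4, negative = 7.
Step 3: Under H0: P(positive) = 0.5, so the number of positives S ~ Bin(11, 0.5).
Step 4: Two-sided exact p-value = sum of Bin(11,0.5) probabilities at or below the observed probability = 0.548828.
Step 5: alpha = 0.05. fail to reject H0.

n_eff = 11, pos = 4, neg = 7, p = 0.548828, fail to reject H0.


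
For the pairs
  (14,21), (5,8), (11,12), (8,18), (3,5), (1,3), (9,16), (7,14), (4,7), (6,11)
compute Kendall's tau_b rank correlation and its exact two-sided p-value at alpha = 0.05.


Step 1: Enumerate the 45 unordered pairs (i,j) with i<j and classify each by sign(x_j-x_i) * sign(y_j-y_i).
  (1,2):dx=-9,dy=-13->C; (1,3):dx=-3,dy=-9->C; (1,4):dx=-6,dy=-3->C; (1,5):dx=-11,dy=-16->C
  (1,6):dx=-13,dy=-18->C; (1,7):dx=-5,dy=-5->C; (1,8):dx=-7,dy=-7->C; (1,9):dx=-10,dy=-14->C
  (1,10):dx=-8,dy=-10->C; (2,3):dx=+6,dy=+4->C; (2,4):dx=+3,dy=+10->C; (2,5):dx=-2,dy=-3->C
  (2,6):dx=-4,dy=-5->C; (2,7):dx=+4,dy=+8->C; (2,8):dx=+2,dy=+6->C; (2,9):dx=-1,dy=-1->C
  (2,10):dx=+1,dy=+3->C; (3,4):dx=-3,dy=+6->D; (3,5):dx=-8,dy=-7->C; (3,6):dx=-10,dy=-9->C
  (3,7):dx=-2,dy=+4->D; (3,8):dx=-4,dy=+2->D; (3,9):dx=-7,dy=-5->C; (3,10):dx=-5,dy=-1->C
  (4,5):dx=-5,dy=-13->C; (4,6):dx=-7,dy=-15->C; (4,7):dx=+1,dy=-2->D; (4,8):dx=-1,dy=-4->C
  (4,9):dx=-4,dy=-11->C; (4,10):dx=-2,dy=-7->C; (5,6):dx=-2,dy=-2->C; (5,7):dx=+6,dy=+11->C
  (5,8):dx=+4,dy=+9->C; (5,9):dx=+1,dy=+2->C; (5,10):dx=+3,dy=+6->C; (6,7):dx=+8,dy=+13->C
  (6,8):dx=+6,dy=+11->C; (6,9):dx=+3,dy=+4->C; (6,10):dx=+5,dy=+8->C; (7,8):dx=-2,dy=-2->C
  (7,9):dx=-5,dy=-9->C; (7,10):dx=-3,dy=-5->C; (8,9):dx=-3,dy=-7->C; (8,10):dx=-1,dy=-3->C
  (9,10):dx=+2,dy=+4->C
Step 2: C = 41, D = 4, total pairs = 45.
Step 3: tau = (C - D)/(n(n-1)/2) = (41 - 4)/45 = 0.822222.
Step 4: Exact two-sided p-value (enumerate n! = 3628800 permutations of y under H0): p = 0.000358.
Step 5: alpha = 0.05. reject H0.

tau_b = 0.8222 (C=41, D=4), p = 0.000358, reject H0.


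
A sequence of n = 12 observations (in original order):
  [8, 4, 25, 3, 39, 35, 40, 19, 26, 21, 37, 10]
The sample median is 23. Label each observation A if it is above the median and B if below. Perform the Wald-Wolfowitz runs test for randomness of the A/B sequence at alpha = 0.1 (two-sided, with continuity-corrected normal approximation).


Step 1: Compute median = 23; label A = above, B = below.
Labels in order: BBABAAABABAB  (n_A = 6, n_B = 6)
Step 2: Count runs R = 9.
Step 3: Under H0 (random ordering), E[R] = 2*n_A*n_B/(n_A+n_B) + 1 = 2*6*6/12 + 1 = 7.0000.
        Var[R] = 2*n_A*n_B*(2*n_A*n_B - n_A - n_B) / ((n_A+n_B)^2 * (n_A+n_B-1)) = 4320/1584 = 2.7273.
        SD[R] = 1.6514.
Step 4: Continuity-corrected z = (R - 0.5 - E[R]) / SD[R] = (9 - 0.5 - 7.0000) / 1.6514 = 0.9083.
Step 5: Two-sided p-value via normal approximation = 2*(1 - Phi(|z|)) = 0.363722.
Step 6: alpha = 0.1. fail to reject H0.

R = 9, z = 0.9083, p = 0.363722, fail to reject H0.


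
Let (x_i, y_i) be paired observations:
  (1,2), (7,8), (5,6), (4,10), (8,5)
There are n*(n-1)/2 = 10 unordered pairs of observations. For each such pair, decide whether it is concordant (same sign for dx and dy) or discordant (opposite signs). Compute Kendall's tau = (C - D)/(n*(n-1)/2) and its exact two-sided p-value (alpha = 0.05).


Step 1: Enumerate the 10 unordered pairs (i,j) with i<j and classify each by sign(x_j-x_i) * sign(y_j-y_i).
  (1,2):dx=+6,dy=+6->C; (1,3):dx=+4,dy=+4->C; (1,4):dx=+3,dy=+8->C; (1,5):dx=+7,dy=+3->C
  (2,3):dx=-2,dy=-2->C; (2,4):dx=-3,dy=+2->D; (2,5):dx=+1,dy=-3->D; (3,4):dx=-1,dy=+4->D
  (3,5):dx=+3,dy=-1->D; (4,5):dx=+4,dy=-5->D
Step 2: C = 5, D = 5, total pairs = 10.
Step 3: tau = (C - D)/(n(n-1)/2) = (5 - 5)/10 = 0.000000.
Step 4: Exact two-sided p-value (enumerate n! = 120 permutations of y under H0): p = 1.000000.
Step 5: alpha = 0.05. fail to reject H0.

tau_b = 0.0000 (C=5, D=5), p = 1.000000, fail to reject H0.


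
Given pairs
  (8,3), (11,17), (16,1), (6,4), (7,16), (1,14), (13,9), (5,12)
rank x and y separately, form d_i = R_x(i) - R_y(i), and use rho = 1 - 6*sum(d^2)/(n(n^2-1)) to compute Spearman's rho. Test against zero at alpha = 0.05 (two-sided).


Step 1: Rank x and y separately (midranks; no ties here).
rank(x): 8->5, 11->6, 16->8, 6->3, 7->4, 1->1, 13->7, 5->2
rank(y): 3->2, 17->8, 1->1, 4->3, 16->7, 14->6, 9->4, 12->5
Step 2: d_i = R_x(i) - R_y(i); compute d_i^2.
  (5-2)^2=9, (6-8)^2=4, (8-1)^2=49, (3-3)^2=0, (4-7)^2=9, (1-6)^2=25, (7-4)^2=9, (2-5)^2=9
sum(d^2) = 114.
Step 3: rho = 1 - 6*114 / (8*(8^2 - 1)) = 1 - 684/504 = -0.357143.
Step 4: Under H0, t = rho * sqrt((n-2)/(1-rho^2)) = -0.9366 ~ t(6).
Step 5: Two-sided p-value from the t-distribution with 6 df = 0.385121.
Step 6: alpha = 0.05. fail to reject H0.

rho = -0.3571, p = 0.385121, fail to reject H0 at alpha = 0.05.


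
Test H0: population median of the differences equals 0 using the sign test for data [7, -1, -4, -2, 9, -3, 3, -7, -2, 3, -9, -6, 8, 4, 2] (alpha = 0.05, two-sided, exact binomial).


Step 1: Discard zero differences. Original n = 15; n_eff = number of nonzero differences = 15.
Nonzero differences (with sign): +7, -1, -4, -2, +9, -3, +3, -7, -2, +3, -9, -6, +8, +4, +2
Step 2: Count signs: positive = 7, negative = 8.
Step 3: Under H0: P(positive) = 0.5, so the number of positives S ~ Bin(15, 0.5).
Step 4: Two-sided exact p-value = sum of Bin(15,0.5) probabilities at or below the observed probability = 1.000000.
Step 5: alpha = 0.05. fail to reject H0.

n_eff = 15, pos = 7, neg = 8, p = 1.000000, fail to reject H0.


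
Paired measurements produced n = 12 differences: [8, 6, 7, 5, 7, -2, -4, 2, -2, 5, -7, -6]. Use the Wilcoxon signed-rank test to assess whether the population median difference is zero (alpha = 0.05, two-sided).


Step 1: Drop any zero differences (none here) and take |d_i|.
|d| = [8, 6, 7, 5, 7, 2, 4, 2, 2, 5, 7, 6]
Step 2: Midrank |d_i| (ties get averaged ranks).
ranks: |8|->12, |6|->7.5, |7|->10, |5|->5.5, |7|->10, |2|->2, |4|->4, |2|->2, |2|->2, |5|->5.5, |7|->10, |6|->7.5
Step 3: Attach original signs; sum ranks with positive sign and with negative sign.
W+ = 12 + 7.5 + 10 + 5.5 + 10 + 2 + 5.5 = 52.5
W- = 2 + 4 + 2 + 10 + 7.5 = 25.5
(Check: W+ + W- = 78 should equal n(n+1)/2 = 78.)
Step 4: Test statistic W = min(W+, W-) = 25.5.
Step 5: Ties in |d|, so use the tie-corrected normal approximation.
        E[W] = n(n+1)/4 = 12*13/4 = 39.
        Tie groups: |d|=2 (t=3), |d|=5 (t=2), |d|=6 (t=2), |d|=7 (t=3); sum(t^3 - t) = 60.
        Var[W] = n(n+1)(2n+1)/24 - sum(t^3-t)/48 = 3900/24 - 60/48 = 161.25.
        z = (W - E[W]) / sqrt(Var[W]) = (25.5 - 39) / 12.6984 = -1.0631.
        Two-sided p = 2*Phi(z) = 0.287726.
Step 6: alpha = 0.05. fail to reject H0.

W+ = 52.5, W- = 25.5, W = min = 25.5, p = 0.287726, fail to reject H0.


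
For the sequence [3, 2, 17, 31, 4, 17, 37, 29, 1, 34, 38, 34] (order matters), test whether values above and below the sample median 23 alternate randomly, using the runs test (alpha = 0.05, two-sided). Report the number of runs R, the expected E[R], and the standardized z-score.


Step 1: Compute median = 23; label A = above, B = below.
Labels in order: BBBABBAABAAA  (n_A = 6, n_B = 6)
Step 2: Count runs R = 6.
Step 3: Under H0 (random ordering), E[R] = 2*n_A*n_B/(n_A+n_B) + 1 = 2*6*6/12 + 1 = 7.0000.
        Var[R] = 2*n_A*n_B*(2*n_A*n_B - n_A - n_B) / ((n_A+n_B)^2 * (n_A+n_B-1)) = 4320/1584 = 2.7273.
        SD[R] = 1.6514.
Step 4: Continuity-corrected z = (R + 0.5 - E[R]) / SD[R] = (6 + 0.5 - 7.0000) / 1.6514 = -0.3028.
Step 5: Two-sided p-value via normal approximation = 2*(1 - Phi(|z|)) = 0.762069.
Step 6: alpha = 0.05. fail to reject H0.

R = 6, z = -0.3028, p = 0.762069, fail to reject H0.


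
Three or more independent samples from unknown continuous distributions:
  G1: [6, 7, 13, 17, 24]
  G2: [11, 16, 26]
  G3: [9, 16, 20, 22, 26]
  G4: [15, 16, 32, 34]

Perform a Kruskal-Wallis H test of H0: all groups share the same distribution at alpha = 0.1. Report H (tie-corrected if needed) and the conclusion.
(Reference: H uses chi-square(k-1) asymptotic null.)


Step 1: Combine all N = 17 observations and assign midranks.
sorted (value, group, rank): (6,G1,1), (7,G1,2), (9,G3,3), (11,G2,4), (13,G1,5), (15,G4,6), (16,G2,8), (16,G3,8), (16,G4,8), (17,G1,10), (20,G3,11), (22,G3,12), (24,G1,13), (26,G2,14.5), (26,G3,14.5), (32,G4,16), (34,G4,17)
Step 2: Sum ranks within each group.
R_1 = 31 (n_1 = 5)
R_2 = 26.5 (n_2 = 3)
R_3 = 48.5 (n_3 = 5)
R_4 = 47 (n_4 = 4)
Step 3: H = 12/(N(N+1)) * sum(R_i^2/n_i) - 3(N+1)
     = 12/(17*18) * (31^2/5 + 26.5^2/3 + 48.5^2/5 + 47^2/4) - 3*18
     = 0.039216 * 1448.98 - 54
     = 2.822876.
Step 4: Ties present; correction factor C = 1 - 30/(17^3 - 17) = 0.993873. Corrected H = 2.822876 / 0.993873 = 2.840279.
Step 5: Under H0, H ~ chi^2(3); p-value = 0.416912.
Step 6: alpha = 0.1. fail to reject H0.

H = 2.8403, df = 3, p = 0.416912, fail to reject H0.


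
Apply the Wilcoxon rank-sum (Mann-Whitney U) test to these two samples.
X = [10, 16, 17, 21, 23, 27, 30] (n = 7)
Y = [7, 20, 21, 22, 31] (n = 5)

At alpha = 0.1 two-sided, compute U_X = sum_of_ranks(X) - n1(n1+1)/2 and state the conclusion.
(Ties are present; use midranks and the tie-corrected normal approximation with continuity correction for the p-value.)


Step 1: Combine and sort all 12 observations; assign midranks.
sorted (value, group): (7,Y), (10,X), (16,X), (17,X), (20,Y), (21,X), (21,Y), (22,Y), (23,X), (27,X), (30,X), (31,Y)
ranks: 7->1, 10->2, 16->3, 17->4, 20->5, 21->6.5, 21->6.5, 22->8, 23->9, 27->10, 30->11, 31->12
Step 2: Rank sum for X: R1 = 2 + 3 + 4 + 6.5 + 9 + 10 + 11 = 45.5.
Step 3: U_X = R1 - n1(n1+1)/2 = 45.5 - 7*8/2 = 45.5 - 28 = 17.5.
       U_Y = n1*n2 - U_X = 35 - 17.5 = 17.5.
Step 4: Ties are present, so use the tie-corrected normal approximation (with continuity correction) for the p-value.
Step 5: p-value = 1.000000; compare to alpha = 0.1. fail to reject H0.

U_X = 17.5, p = 1.000000, fail to reject H0 at alpha = 0.1.


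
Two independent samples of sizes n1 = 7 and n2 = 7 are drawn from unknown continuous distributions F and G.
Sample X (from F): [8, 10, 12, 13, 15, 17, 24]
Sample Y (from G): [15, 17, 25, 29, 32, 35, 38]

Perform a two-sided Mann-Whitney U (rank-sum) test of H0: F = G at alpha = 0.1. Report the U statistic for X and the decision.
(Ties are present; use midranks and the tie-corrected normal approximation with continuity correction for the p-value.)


Step 1: Combine and sort all 14 observations; assign midranks.
sorted (value, group): (8,X), (10,X), (12,X), (13,X), (15,X), (15,Y), (17,X), (17,Y), (24,X), (25,Y), (29,Y), (32,Y), (35,Y), (38,Y)
ranks: 8->1, 10->2, 12->3, 13->4, 15->5.5, 15->5.5, 17->7.5, 17->7.5, 24->9, 25->10, 29->11, 32->12, 35->13, 38->14
Step 2: Rank sum for X: R1 = 1 + 2 + 3 + 4 + 5.5 + 7.5 + 9 = 32.
Step 3: U_X = R1 - n1(n1+1)/2 = 32 - 7*8/2 = 32 - 28 = 4.
       U_Y = n1*n2 - U_X = 49 - 4 = 45.
Step 4: Ties are present, so use the tie-corrected normal approximation (with continuity correction) for the p-value.
Step 5: p-value = 0.010433; compare to alpha = 0.1. reject H0.

U_X = 4, p = 0.010433, reject H0 at alpha = 0.1.


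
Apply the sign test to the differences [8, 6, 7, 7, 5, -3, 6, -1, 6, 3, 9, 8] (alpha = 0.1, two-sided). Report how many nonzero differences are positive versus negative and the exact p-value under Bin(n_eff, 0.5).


Step 1: Discard zero differences. Original n = 12; n_eff = number of nonzero differences = 12.
Nonzero differences (with sign): +8, +6, +7, +7, +5, -3, +6, -1, +6, +3, +9, +8
Step 2: Count signs: positive = 10, negative = 2.
Step 3: Under H0: P(positive) = 0.5, so the number of positives S ~ Bin(12, 0.5).
Step 4: Two-sided exact p-value = sum of Bin(12,0.5) probabilities at or below the observed probability = 0.038574.
Step 5: alpha = 0.1. reject H0.

n_eff = 12, pos = 10, neg = 2, p = 0.038574, reject H0.


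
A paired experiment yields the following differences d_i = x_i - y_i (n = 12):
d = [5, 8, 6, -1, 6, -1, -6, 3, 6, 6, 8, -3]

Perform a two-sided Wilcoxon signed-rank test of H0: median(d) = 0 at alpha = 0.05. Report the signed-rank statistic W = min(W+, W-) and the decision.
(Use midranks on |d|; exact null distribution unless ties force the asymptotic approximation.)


Step 1: Drop any zero differences (none here) and take |d_i|.
|d| = [5, 8, 6, 1, 6, 1, 6, 3, 6, 6, 8, 3]
Step 2: Midrank |d_i| (ties get averaged ranks).
ranks: |5|->5, |8|->11.5, |6|->8, |1|->1.5, |6|->8, |1|->1.5, |6|->8, |3|->3.5, |6|->8, |6|->8, |8|->11.5, |3|->3.5
Step 3: Attach original signs; sum ranks with positive sign and with negative sign.
W+ = 5 + 11.5 + 8 + 8 + 3.5 + 8 + 8 + 11.5 = 63.5
W- = 1.5 + 1.5 + 8 + 3.5 = 14.5
(Check: W+ + W- = 78 should equal n(n+1)/2 = 78.)
Step 4: Test statistic W = min(W+, W-) = 14.5.
Step 5: Ties in |d|, so use the tie-corrected normal approximation.
        E[W] = n(n+1)/4 = 12*13/4 = 39.
        Tie groups: |d|=1 (t=2), |d|=3 (t=2), |d|=6 (t=5), |d|=8 (t=2); sum(t^3 - t) = 138.
        Var[W] = n(n+1)(2n+1)/24 - sum(t^3-t)/48 = 3900/24 - 138/48 = 159.625.
        z = (W - E[W]) / sqrt(Var[W]) = (14.5 - 39) / 12.6343 = -1.9392.
        Two-sided p = 2*Phi(z) = 0.052481.
Step 6: alpha = 0.05. fail to reject H0.

W+ = 63.5, W- = 14.5, W = min = 14.5, p = 0.052481, fail to reject H0.


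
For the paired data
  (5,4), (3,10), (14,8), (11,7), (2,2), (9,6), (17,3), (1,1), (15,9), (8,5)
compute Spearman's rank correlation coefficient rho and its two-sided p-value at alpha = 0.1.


Step 1: Rank x and y separately (midranks; no ties here).
rank(x): 5->4, 3->3, 14->8, 11->7, 2->2, 9->6, 17->10, 1->1, 15->9, 8->5
rank(y): 4->4, 10->10, 8->8, 7->7, 2->2, 6->6, 3->3, 1->1, 9->9, 5->5
Step 2: d_i = R_x(i) - R_y(i); compute d_i^2.
  (4-4)^2=0, (3-10)^2=49, (8-8)^2=0, (7-7)^2=0, (2-2)^2=0, (6-6)^2=0, (10-3)^2=49, (1-1)^2=0, (9-9)^2=0, (5-5)^2=0
sum(d^2) = 98.
Step 3: rho = 1 - 6*98 / (10*(10^2 - 1)) = 1 - 588/990 = 0.406061.
Step 4: Under H0, t = rho * sqrt((n-2)/(1-rho^2)) = 1.2568 ~ t(8).
Step 5: Two-sided p-value from the t-distribution with 8 df = 0.244282.
Step 6: alpha = 0.1. fail to reject H0.

rho = 0.4061, p = 0.244282, fail to reject H0 at alpha = 0.1.


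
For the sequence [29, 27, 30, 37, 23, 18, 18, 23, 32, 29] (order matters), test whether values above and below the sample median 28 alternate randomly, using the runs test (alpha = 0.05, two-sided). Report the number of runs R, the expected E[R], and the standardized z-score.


Step 1: Compute median = 28; label A = above, B = below.
Labels in order: ABAABBBBAA  (n_A = 5, n_B = 5)
Step 2: Count runs R = 5.
Step 3: Under H0 (random ordering), E[R] = 2*n_A*n_B/(n_A+n_B) + 1 = 2*5*5/10 + 1 = 6.0000.
        Var[R] = 2*n_A*n_B*(2*n_A*n_B - n_A - n_B) / ((n_A+n_B)^2 * (n_A+n_B-1)) = 2000/900 = 2.2222.
        SD[R] = 1.4907.
Step 4: Continuity-corrected z = (R + 0.5 - E[R]) / SD[R] = (5 + 0.5 - 6.0000) / 1.4907 = -0.3354.
Step 5: Two-sided p-value via normal approximation = 2*(1 - Phi(|z|)) = 0.737316.
Step 6: alpha = 0.05. fail to reject H0.

R = 5, z = -0.3354, p = 0.737316, fail to reject H0.


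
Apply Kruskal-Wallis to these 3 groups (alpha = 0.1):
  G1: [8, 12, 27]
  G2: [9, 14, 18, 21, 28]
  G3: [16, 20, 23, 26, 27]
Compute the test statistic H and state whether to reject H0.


Step 1: Combine all N = 13 observations and assign midranks.
sorted (value, group, rank): (8,G1,1), (9,G2,2), (12,G1,3), (14,G2,4), (16,G3,5), (18,G2,6), (20,G3,7), (21,G2,8), (23,G3,9), (26,G3,10), (27,G1,11.5), (27,G3,11.5), (28,G2,13)
Step 2: Sum ranks within each group.
R_1 = 15.5 (n_1 = 3)
R_2 = 33 (n_2 = 5)
R_3 = 42.5 (n_3 = 5)
Step 3: H = 12/(N(N+1)) * sum(R_i^2/n_i) - 3(N+1)
     = 12/(13*14) * (15.5^2/3 + 33^2/5 + 42.5^2/5) - 3*14
     = 0.065934 * 659.133 - 42
     = 1.459341.
Step 4: Ties present; correction factor C = 1 - 6/(13^3 - 13) = 0.997253. Corrected H = 1.459341 / 0.997253 = 1.463361.
Step 5: Under H0, H ~ chi^2(2); p-value = 0.481100.
Step 6: alpha = 0.1. fail to reject H0.

H = 1.4634, df = 2, p = 0.481100, fail to reject H0.


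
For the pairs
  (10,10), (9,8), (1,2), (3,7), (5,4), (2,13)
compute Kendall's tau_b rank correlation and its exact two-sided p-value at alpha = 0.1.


Step 1: Enumerate the 15 unordered pairs (i,j) with i<j and classify each by sign(x_j-x_i) * sign(y_j-y_i).
  (1,2):dx=-1,dy=-2->C; (1,3):dx=-9,dy=-8->C; (1,4):dx=-7,dy=-3->C; (1,5):dx=-5,dy=-6->C
  (1,6):dx=-8,dy=+3->D; (2,3):dx=-8,dy=-6->C; (2,4):dx=-6,dy=-1->C; (2,5):dx=-4,dy=-4->C
  (2,6):dx=-7,dy=+5->D; (3,4):dx=+2,dy=+5->C; (3,5):dx=+4,dy=+2->C; (3,6):dx=+1,dy=+11->C
  (4,5):dx=+2,dy=-3->D; (4,6):dx=-1,dy=+6->D; (5,6):dx=-3,dy=+9->D
Step 2: C = 10, D = 5, total pairs = 15.
Step 3: tau = (C - D)/(n(n-1)/2) = (10 - 5)/15 = 0.333333.
Step 4: Exact two-sided p-value (enumerate n! = 720 permutations of y under H0): p = 0.469444.
Step 5: alpha = 0.1. fail to reject H0.

tau_b = 0.3333 (C=10, D=5), p = 0.469444, fail to reject H0.


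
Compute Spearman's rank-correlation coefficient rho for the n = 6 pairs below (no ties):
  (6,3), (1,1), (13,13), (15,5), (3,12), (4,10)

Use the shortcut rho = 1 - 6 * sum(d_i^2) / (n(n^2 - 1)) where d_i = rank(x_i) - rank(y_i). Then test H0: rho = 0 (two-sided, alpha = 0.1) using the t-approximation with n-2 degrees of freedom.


Step 1: Rank x and y separately (midranks; no ties here).
rank(x): 6->4, 1->1, 13->5, 15->6, 3->2, 4->3
rank(y): 3->2, 1->1, 13->6, 5->3, 12->5, 10->4
Step 2: d_i = R_x(i) - R_y(i); compute d_i^2.
  (4-2)^2=4, (1-1)^2=0, (5-6)^2=1, (6-3)^2=9, (2-5)^2=9, (3-4)^2=1
sum(d^2) = 24.
Step 3: rho = 1 - 6*24 / (6*(6^2 - 1)) = 1 - 144/210 = 0.314286.
Step 4: Under H0, t = rho * sqrt((n-2)/(1-rho^2)) = 0.6621 ~ t(4).
Step 5: Two-sided p-value from the t-distribution with 4 df = 0.544093.
Step 6: alpha = 0.1. fail to reject H0.

rho = 0.3143, p = 0.544093, fail to reject H0 at alpha = 0.1.


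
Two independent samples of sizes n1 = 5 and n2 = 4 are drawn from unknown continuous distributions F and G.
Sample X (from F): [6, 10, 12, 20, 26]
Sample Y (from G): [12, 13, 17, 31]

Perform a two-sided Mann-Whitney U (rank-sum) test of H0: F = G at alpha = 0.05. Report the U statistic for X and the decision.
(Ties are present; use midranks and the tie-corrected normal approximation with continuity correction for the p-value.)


Step 1: Combine and sort all 9 observations; assign midranks.
sorted (value, group): (6,X), (10,X), (12,X), (12,Y), (13,Y), (17,Y), (20,X), (26,X), (31,Y)
ranks: 6->1, 10->2, 12->3.5, 12->3.5, 13->5, 17->6, 20->7, 26->8, 31->9
Step 2: Rank sum for X: R1 = 1 + 2 + 3.5 + 7 + 8 = 21.5.
Step 3: U_X = R1 - n1(n1+1)/2 = 21.5 - 5*6/2 = 21.5 - 15 = 6.5.
       U_Y = n1*n2 - U_X = 20 - 6.5 = 13.5.
Step 4: Ties are present, so use the tie-corrected normal approximation (with continuity correction) for the p-value.
Step 5: p-value = 0.460558; compare to alpha = 0.05. fail to reject H0.

U_X = 6.5, p = 0.460558, fail to reject H0 at alpha = 0.05.
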